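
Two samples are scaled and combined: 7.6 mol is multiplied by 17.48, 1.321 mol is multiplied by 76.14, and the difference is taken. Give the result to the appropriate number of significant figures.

7.6 × 17.48 = 132.848 → 1.3 × 10² mol (2 s.f., last digit at the 10^1 place).
1.321 × 76.14 = 100.58094 → 100.6 mol (4 s.f., last digit at the 10^-1 place).
Difference: 32.26706 mol; keep the coarser place, 10^1.
Result: 3 × 10¹ mol.

3 × 10¹ mol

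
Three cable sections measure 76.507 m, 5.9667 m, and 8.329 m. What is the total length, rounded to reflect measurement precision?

90.803 m

76.507 m + 5.9667 m + 8.329 m = 90.8027 m.
Addition/subtraction keeps the fewest decimal places: 76.507 → 3 decimal places, 5.9667 → 4 decimal places, 8.329 → 3 decimal places; limit is 3.
Rounded to 3 decimal places: 90.803 m.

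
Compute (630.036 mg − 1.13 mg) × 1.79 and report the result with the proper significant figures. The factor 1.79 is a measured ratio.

630.036 mg − 1.13 mg = 628.906 mg; the difference is limited to 2 decimal places (5 s.f.).
Carrying full precision, 628.906 × 1.79 = 1125.74174 mg; 1.79 has 3 s.f., so the result keeps min(5, 3) = 3 s.f.
Rounded to 3 significant figures: 1.13 × 10^3 mg.

1.13 × 10^3 mg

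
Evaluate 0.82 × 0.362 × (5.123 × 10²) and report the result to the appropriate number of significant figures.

1.5 × 10²

0.82 × 0.362 × (5.123 × 10²) = 152.071132
Multiplication/division keeps the fewest significant figures: 0.82 → 2 s.f., 0.362 → 3 s.f., 5.123 × 10² → 4 s.f.; limit is 2.
Rounded to 2 significant figures: 1.5 × 10².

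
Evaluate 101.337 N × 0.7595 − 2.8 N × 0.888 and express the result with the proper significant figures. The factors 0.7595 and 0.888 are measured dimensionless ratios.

101.337 × 0.7595 = 76.9654515 → 76.97 N (4 s.f., last digit at the 10^-2 place).
2.8 × 0.888 = 2.4864 → 2.5 N (2 s.f., last digit at the 10^-1 place).
Difference: 74.4790515 N; keep the coarser place, 10^-1.
Result: 74.5 N.

74.5 N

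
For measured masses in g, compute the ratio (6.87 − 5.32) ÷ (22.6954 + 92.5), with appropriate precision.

0.0135

6.87 − 5.32 = 1.55, limited to 2 d.p. → 3 s.f.; 22.6954 + 92.5 = 115.1954, limited to 1 d.p. → 4 s.f.
Carrying full precision, 1.55 ÷ 115.1954 = 0.0134553983926…; keep min(3, 4) = 3 s.f.
Rounded to 3 significant figures: 0.0135.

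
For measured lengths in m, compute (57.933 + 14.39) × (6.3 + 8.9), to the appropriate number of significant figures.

57.933 + 14.39 = 72.323, limited to 2 d.p. → 4 s.f.; 6.3 + 8.9 = 15.2, limited to 1 d.p. → 3 s.f.
Carrying full precision, 72.323 × 15.2 = 1099.3096; keep min(4, 3) = 3 s.f.
Rounded to 3 significant figures: 1.10 × 10³ m².

1.10 × 10³ m²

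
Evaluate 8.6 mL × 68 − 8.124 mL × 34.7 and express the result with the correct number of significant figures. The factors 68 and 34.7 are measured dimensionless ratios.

8.6 × 68 = 584.8 → 5.8 × 10² mL (2 s.f., last digit at the 10^1 place).
8.124 × 34.7 = 281.9028 → 282 mL (3 s.f., last digit at the 10^0 place).
Difference: 302.8972 mL; keep the coarser place, 10^1.
Result: 3.0 × 10² mL.

3.0 × 10² mL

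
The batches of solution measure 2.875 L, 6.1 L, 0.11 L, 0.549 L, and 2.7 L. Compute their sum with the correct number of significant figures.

2.875 L + 6.1 L + 0.11 L + 0.549 L + 2.7 L = 12.334 L.
Addition/subtraction keeps the fewest decimal places: 2.875 → 3 decimal places, 6.1 → 1 decimal place, 0.11 → 2 decimal places, 0.549 → 3 decimal places, 2.7 → 1 decimal place; limit is 1.
Rounded to 1 decimal place: 12.3 L.

12.3 L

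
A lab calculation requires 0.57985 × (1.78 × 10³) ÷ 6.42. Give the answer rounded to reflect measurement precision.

161

0.57985 × (1.78 × 10³) ÷ 6.42 = 160.768380062…
Multiplication/division keeps the fewest significant figures: 0.57985 → 5 s.f., 1.78 × 10³ → 3 s.f., 6.42 → 3 s.f.; limit is 3.
Rounded to 3 significant figures: 161.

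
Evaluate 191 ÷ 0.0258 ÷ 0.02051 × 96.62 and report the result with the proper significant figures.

191 ÷ 0.0258 ÷ 0.02051 × 96.62 = 34875065.6704…
Multiplication/division keeps the fewest significant figures: 191 → 3 s.f., 0.0258 → 3 s.f., 0.02051 → 4 s.f., 96.62 → 4 s.f.; limit is 3.
Rounded to 3 significant figures: 3.49 × 10^7.

3.49 × 10^7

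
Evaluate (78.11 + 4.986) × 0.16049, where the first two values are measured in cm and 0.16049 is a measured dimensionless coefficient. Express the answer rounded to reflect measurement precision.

13.34 cm

78.11 cm + 4.986 cm = 83.096 cm; the sum is limited to 2 decimal places (4 s.f.).
Carrying full precision, 83.096 × 0.16049 = 13.33607704 cm; 0.16049 has 5 s.f., so the result keeps min(4, 5) = 4 s.f.
Rounded to 4 significant figures: 13.34 cm.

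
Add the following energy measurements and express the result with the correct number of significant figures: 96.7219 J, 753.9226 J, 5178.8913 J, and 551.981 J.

6581.517 J

96.7219 J + 753.9226 J + 5178.8913 J + 551.981 J = 6581.5168 J.
Addition/subtraction keeps the fewest decimal places: 96.7219 → 4 decimal places, 753.9226 → 4 decimal places, 5178.8913 → 4 decimal places, 551.981 → 3 decimal places; limit is 3.
Rounded to 3 decimal places: 6581.517 J.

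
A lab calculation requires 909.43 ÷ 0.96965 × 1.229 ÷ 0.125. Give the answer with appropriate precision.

909.43 ÷ 0.96965 × 1.229 ÷ 0.125 = 9221.38478833…
Multiplication/division keeps the fewest significant figures: 909.43 → 5 s.f., 0.96965 → 5 s.f., 1.229 → 4 s.f., 0.125 → 3 s.f.; limit is 3.
Rounded to 3 significant figures: 9.22 × 10³.

9.22 × 10³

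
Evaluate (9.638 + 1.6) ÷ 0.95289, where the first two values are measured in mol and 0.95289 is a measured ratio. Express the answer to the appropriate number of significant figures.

9.638 mol + 1.6 mol = 11.238 mol; the sum is limited to 1 decimal place (3 s.f.).
Carrying full precision, 11.238 ÷ 0.95289 = 11.7935963228… mol; 0.95289 has 5 s.f., so the result keeps min(3, 5) = 3 s.f.
Rounded to 3 significant figures: 11.8 mol.

11.8 mol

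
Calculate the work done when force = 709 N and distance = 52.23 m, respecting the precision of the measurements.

3.70 × 10⁴ J

work done = 709 N × 52.23 m = 37031.07 J.
709 has 3 significant figures; 52.23 has 4.
Division/multiplication keeps the fewest: 3 significant figures.
Rounded: 3.70 × 10⁴ J.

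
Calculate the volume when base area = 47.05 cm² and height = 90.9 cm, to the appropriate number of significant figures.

4.28 × 10³ cm³

volume = 47.05 cm² × 90.9 cm = 4276.845 cm³.
47.05 has 4 significant figures; 90.9 has 3.
Division/multiplication keeps the fewest: 3 significant figures.
Rounded: 4.28 × 10³ cm³.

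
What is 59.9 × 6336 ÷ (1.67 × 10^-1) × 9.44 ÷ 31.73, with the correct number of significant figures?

59.9 × 6336 ÷ (1.67 × 10^-1) × 9.44 ÷ 31.73 = 676125.696794…
Multiplication/division keeps the fewest significant figures: 59.9 → 3 s.f., 6336 → 4 s.f., 1.67 × 10^-1 → 3 s.f., 9.44 → 3 s.f., 31.73 → 4 s.f.; limit is 3.
Rounded to 3 significant figures: 6.76 × 10^5.

6.76 × 10^5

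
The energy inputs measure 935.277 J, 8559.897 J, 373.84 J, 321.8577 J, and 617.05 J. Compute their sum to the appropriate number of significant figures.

935.277 J + 8559.897 J + 373.84 J + 321.8577 J + 617.05 J = 10807.9217 J.
Addition/subtraction keeps the fewest decimal places: 935.277 → 3 decimal places, 8559.897 → 3 decimal places, 373.84 → 2 decimal places, 321.8577 → 4 decimal places, 617.05 → 2 decimal places; limit is 2.
Rounded to 2 decimal places: 10807.92 J.

10807.92 J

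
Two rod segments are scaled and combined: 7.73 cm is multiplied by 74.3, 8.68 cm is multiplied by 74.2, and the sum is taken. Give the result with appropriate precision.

1218 cm

7.73 × 74.3 = 574.339 → 574 cm (3 s.f., last digit at the 10^0 place).
8.68 × 74.2 = 644.056 → 644 cm (3 s.f., last digit at the 10^0 place).
Sum: 1218.395 cm; keep the coarser place, 10^0.
Result: 1218 cm.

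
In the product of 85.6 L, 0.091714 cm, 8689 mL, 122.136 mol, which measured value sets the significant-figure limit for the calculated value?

85.6 L

85.6 L → 3 s.f.; 0.091714 cm → 5 s.f.; 8689 mL → 4 s.f.; 122.136 mol → 6 s.f.
The fewest is 3 significant figures, from 85.6 L.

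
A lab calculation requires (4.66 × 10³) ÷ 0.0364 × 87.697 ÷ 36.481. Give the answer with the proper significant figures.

(4.66 × 10³) ÷ 0.0364 × 87.697 ÷ 36.481 = 307753.170324…
Multiplication/division keeps the fewest significant figures: 4.66 × 10³ → 3 s.f., 0.0364 → 3 s.f., 87.697 → 5 s.f., 36.481 → 5 s.f.; limit is 3.
Rounded to 3 significant figures: 3.08 × 10⁵.

3.08 × 10⁵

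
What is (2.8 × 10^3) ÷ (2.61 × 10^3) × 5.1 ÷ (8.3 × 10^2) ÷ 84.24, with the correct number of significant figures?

7.8 × 10^-5

(2.8 × 10^3) ÷ (2.61 × 10^3) × 5.1 ÷ (8.3 × 10^2) ÷ 84.24 = 0.0000782512438331…
Multiplication/division keeps the fewest significant figures: 2.8 × 10^3 → 2 s.f., 2.61 × 10^3 → 3 s.f., 5.1 → 2 s.f., 8.3 × 10^2 → 2 s.f., 84.24 → 4 s.f.; limit is 2.
Rounded to 2 significant figures: 7.8 × 10^-5.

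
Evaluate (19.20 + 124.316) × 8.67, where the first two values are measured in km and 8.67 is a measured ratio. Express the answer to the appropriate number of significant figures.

19.20 km + 124.316 km = 143.516 km; the sum is limited to 2 decimal places (5 s.f.).
Carrying full precision, 143.516 × 8.67 = 1244.28372 km; 8.67 has 3 s.f., so the result keeps min(5, 3) = 3 s.f.
Rounded to 3 significant figures: 1.24 × 10^3 km.

1.24 × 10^3 km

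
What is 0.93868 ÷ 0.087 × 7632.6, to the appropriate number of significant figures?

0.93868 ÷ 0.087 × 7632.6 = 82351.3674483…
Multiplication/division keeps the fewest significant figures: 0.93868 → 5 s.f., 0.087 → 2 s.f., 7632.6 → 5 s.f.; limit is 2.
Rounded to 2 significant figures: 8.2 × 10^4.

8.2 × 10^4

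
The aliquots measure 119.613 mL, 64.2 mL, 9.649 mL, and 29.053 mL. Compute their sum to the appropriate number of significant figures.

222.5 mL

119.613 mL + 64.2 mL + 9.649 mL + 29.053 mL = 222.515 mL.
Addition/subtraction keeps the fewest decimal places: 119.613 → 3 decimal places, 64.2 → 1 decimal place, 9.649 → 3 decimal places, 29.053 → 3 decimal places; limit is 1.
Rounded to 1 decimal place: 222.5 mL.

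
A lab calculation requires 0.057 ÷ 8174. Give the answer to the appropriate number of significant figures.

7.0 × 10⁻⁶

0.057 ÷ 8174 = 0.00000697333007096…
Multiplication/division keeps the fewest significant figures: 0.057 → 2 s.f., 8174 → 4 s.f.; limit is 2.
Rounded to 2 significant figures: 7.0 × 10⁻⁶.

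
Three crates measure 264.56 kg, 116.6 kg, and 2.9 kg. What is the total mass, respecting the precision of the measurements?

384.1 kg

264.56 kg + 116.6 kg + 2.9 kg = 384.06 kg.
Addition/subtraction keeps the fewest decimal places: 264.56 → 2 decimal places, 116.6 → 1 decimal place, 2.9 → 1 decimal place; limit is 1.
Rounded to 1 decimal place: 384.1 kg.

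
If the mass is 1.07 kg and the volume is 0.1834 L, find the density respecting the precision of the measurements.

5.83 kg/L

density = 1.07 kg ÷ 0.1834 L = 5.83424209378… kg/L.
1.07 has 3 significant figures; 0.1834 has 4.
Division/multiplication keeps the fewest: 3 significant figures.
Rounded: 5.83 kg/L.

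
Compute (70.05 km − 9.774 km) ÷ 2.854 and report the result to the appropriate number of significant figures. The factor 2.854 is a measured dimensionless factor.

21.12 km

70.05 km − 9.774 km = 60.276 km; the difference is limited to 2 decimal places (4 s.f.).
Carrying full precision, 60.276 ÷ 2.854 = 21.119831815… km; 2.854 has 4 s.f., so the result keeps min(4, 4) = 4 s.f.
Rounded to 4 significant figures: 21.12 km.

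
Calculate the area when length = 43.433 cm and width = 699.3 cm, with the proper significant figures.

area = 43.433 cm × 699.3 cm = 30372.6969 cm².
43.433 has 5 significant figures; 699.3 has 4.
Division/multiplication keeps the fewest: 4 significant figures.
Rounded: 3.037 × 10^4 cm².

3.037 × 10^4 cm²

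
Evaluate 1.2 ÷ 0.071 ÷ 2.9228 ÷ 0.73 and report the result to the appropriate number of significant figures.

7.9

1.2 ÷ 0.071 ÷ 2.9228 ÷ 0.73 = 7.92138166006…
Multiplication/division keeps the fewest significant figures: 1.2 → 2 s.f., 0.071 → 2 s.f., 2.9228 → 5 s.f., 0.73 → 2 s.f.; limit is 2.
Rounded to 2 significant figures: 7.9.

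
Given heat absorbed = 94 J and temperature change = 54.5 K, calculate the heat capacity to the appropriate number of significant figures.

heat capacity = 94 J ÷ 54.5 K = 1.7247706422… J/K.
94 has 2 significant figures; 54.5 has 3.
Division/multiplication keeps the fewest: 2 significant figures.
Rounded: 1.7 J/K.

1.7 J/K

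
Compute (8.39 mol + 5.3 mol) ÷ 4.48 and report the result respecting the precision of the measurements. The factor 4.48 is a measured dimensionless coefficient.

3.06 mol

8.39 mol + 5.3 mol = 13.69 mol; the sum is limited to 1 decimal place (3 s.f.).
Carrying full precision, 13.69 ÷ 4.48 = 3.05580357143… mol; 4.48 has 3 s.f., so the result keeps min(3, 3) = 3 s.f.
Rounded to 3 significant figures: 3.06 mol.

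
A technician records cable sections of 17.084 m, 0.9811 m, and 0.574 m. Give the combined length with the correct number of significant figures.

17.084 m + 0.9811 m + 0.574 m = 18.6391 m.
Addition/subtraction keeps the fewest decimal places: 17.084 → 3 decimal places, 0.9811 → 4 decimal places, 0.574 → 3 decimal places; limit is 3.
Rounded to 3 decimal places: 18.639 m.

18.639 m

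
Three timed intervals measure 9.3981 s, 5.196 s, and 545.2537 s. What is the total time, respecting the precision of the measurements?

9.3981 s + 5.196 s + 545.2537 s = 559.8478 s.
Addition/subtraction keeps the fewest decimal places: 9.3981 → 4 decimal places, 5.196 → 3 decimal places, 545.2537 → 4 decimal places; limit is 3.
Rounded to 3 decimal places: 559.848 s.

559.848 s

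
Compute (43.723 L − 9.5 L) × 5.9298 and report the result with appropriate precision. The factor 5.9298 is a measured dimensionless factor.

203 L

43.723 L − 9.5 L = 34.223 L; the difference is limited to 1 decimal place (3 s.f.).
Carrying full precision, 34.223 × 5.9298 = 202.9355454 L; 5.9298 has 5 s.f., so the result keeps min(3, 5) = 3 s.f.
Rounded to 3 significant figures: 203 L.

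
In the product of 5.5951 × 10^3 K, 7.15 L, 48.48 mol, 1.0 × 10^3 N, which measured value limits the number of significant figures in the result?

5.5951 × 10^3 K → 5 s.f.; 7.15 L → 3 s.f.; 48.48 mol → 4 s.f.; 1.0 × 10^3 N → 2 s.f.
The fewest is 2 significant figures, from 1.0 × 10^3 N.

1.0 × 10^3 N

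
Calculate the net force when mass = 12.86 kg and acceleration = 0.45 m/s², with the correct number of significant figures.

net force = 12.86 kg × 0.45 m/s² = 5.787 N.
12.86 has 4 significant figures; 0.45 has 2.
Division/multiplication keeps the fewest: 2 significant figures.
Rounded: 5.8 N.

5.8 N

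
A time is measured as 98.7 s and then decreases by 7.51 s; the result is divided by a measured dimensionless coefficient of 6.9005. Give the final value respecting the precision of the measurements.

98.7 s − 7.51 s = 91.19 s; the difference is limited to 1 decimal place (3 s.f.).
Carrying full precision, 91.19 ÷ 6.9005 = 13.2149844214… s; 6.9005 has 5 s.f., so the result keeps min(3, 5) = 3 s.f.
Rounded to 3 significant figures: 13.2 s.

13.2 s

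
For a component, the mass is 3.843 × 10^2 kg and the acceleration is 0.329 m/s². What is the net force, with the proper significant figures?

net force = 3.843 × 10^2 kg × 0.329 m/s² = 126.4347 N.
3.843 × 10^2 has 4 significant figures; 0.329 has 3.
Division/multiplication keeps the fewest: 3 significant figures.
Rounded: 126 N.

126 N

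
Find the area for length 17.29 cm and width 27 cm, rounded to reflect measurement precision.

4.7 × 10² cm²

area = 17.29 cm × 27 cm = 466.83 cm².
17.29 has 4 significant figures; 27 has 2.
Division/multiplication keeps the fewest: 2 significant figures.
Rounded: 4.7 × 10² cm².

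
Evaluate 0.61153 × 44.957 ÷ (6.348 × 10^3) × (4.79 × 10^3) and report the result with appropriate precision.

0.61153 × 44.957 ÷ (6.348 × 10^3) × (4.79 × 10^3) = 20.7450117621…
Multiplication/division keeps the fewest significant figures: 0.61153 → 5 s.f., 44.957 → 5 s.f., 6.348 × 10^3 → 4 s.f., 4.79 × 10^3 → 3 s.f.; limit is 3.
Rounded to 3 significant figures: 20.7.

20.7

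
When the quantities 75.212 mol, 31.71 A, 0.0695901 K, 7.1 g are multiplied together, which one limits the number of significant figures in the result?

7.1 g

75.212 mol → 5 s.f.; 31.71 A → 4 s.f.; 0.0695901 K → 6 s.f.; 7.1 g → 2 s.f.
The fewest is 2 significant figures, from 7.1 g.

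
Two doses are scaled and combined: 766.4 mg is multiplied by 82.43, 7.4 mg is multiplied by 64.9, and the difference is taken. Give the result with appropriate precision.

766.4 × 82.43 = 63174.352 → 6.317 × 10^4 mg (4 s.f., last digit at the 10^1 place).
7.4 × 64.9 = 480.26 → 4.8 × 10^2 mg (2 s.f., last digit at the 10^1 place).
Difference: 62694.092 mg; keep the coarser place, 10^1.
Result: 6.269 × 10^4 mg.

6.269 × 10^4 mg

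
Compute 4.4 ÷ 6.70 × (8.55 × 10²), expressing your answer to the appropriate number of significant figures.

5.6 × 10²

4.4 ÷ 6.70 × (8.55 × 10²) = 561.492537313…
Multiplication/division keeps the fewest significant figures: 4.4 → 2 s.f., 6.70 → 3 s.f., 8.55 × 10² → 3 s.f.; limit is 2.
Rounded to 2 significant figures: 5.6 × 10².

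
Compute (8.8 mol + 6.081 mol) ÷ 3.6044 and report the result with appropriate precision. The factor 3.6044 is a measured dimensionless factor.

4.13 mol

8.8 mol + 6.081 mol = 14.881 mol; the sum is limited to 1 decimal place (3 s.f.).
Carrying full precision, 14.881 ÷ 3.6044 = 4.12856508712… mol; 3.6044 has 5 s.f., so the result keeps min(3, 5) = 3 s.f.
Rounded to 3 significant figures: 4.13 mol.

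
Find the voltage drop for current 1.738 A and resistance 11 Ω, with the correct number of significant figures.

19 V

voltage drop = 1.738 A × 11 Ω = 19.118 V.
1.738 has 4 significant figures; 11 has 2.
Division/multiplication keeps the fewest: 2 significant figures.
Rounded: 19 V.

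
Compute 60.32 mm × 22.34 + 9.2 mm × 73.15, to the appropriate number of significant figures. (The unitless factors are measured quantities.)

2.02 × 10³ mm

60.32 × 22.34 = 1347.5488 → 1348 mm (4 s.f., last digit at the 10^0 place).
9.2 × 73.15 = 672.98 → 6.7 × 10² mm (2 s.f., last digit at the 10^1 place).
Sum: 2020.5288 mm; keep the coarser place, 10^1.
Result: 2.02 × 10³ mm.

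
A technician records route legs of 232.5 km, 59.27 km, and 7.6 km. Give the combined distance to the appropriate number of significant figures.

2.994 × 10² km

232.5 km + 59.27 km + 7.6 km = 299.37 km.
Addition/subtraction keeps the fewest decimal places: 232.5 → 1 decimal place, 59.27 → 2 decimal places, 7.6 → 1 decimal place; limit is 1.
Rounded to 1 decimal place: 2.994 × 10² km.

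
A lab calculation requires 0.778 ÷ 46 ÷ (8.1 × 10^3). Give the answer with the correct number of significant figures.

0.778 ÷ 46 ÷ (8.1 × 10^3) = 0.00000208803005904…
Multiplication/division keeps the fewest significant figures: 0.778 → 3 s.f., 46 → 2 s.f., 8.1 × 10^3 → 2 s.f.; limit is 2.
Rounded to 2 significant figures: 2.1 × 10^-6.

2.1 × 10^-6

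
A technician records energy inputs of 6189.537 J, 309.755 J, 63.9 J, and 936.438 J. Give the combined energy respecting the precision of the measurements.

7499.6 J

6189.537 J + 309.755 J + 63.9 J + 936.438 J = 7499.630 J.
Addition/subtraction keeps the fewest decimal places: 6189.537 → 3 decimal places, 309.755 → 3 decimal places, 63.9 → 1 decimal place, 936.438 → 3 decimal places; limit is 1.
Rounded to 1 decimal place: 7499.6 J.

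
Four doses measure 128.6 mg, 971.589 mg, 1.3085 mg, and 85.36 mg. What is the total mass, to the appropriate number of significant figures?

1186.9 mg

128.6 mg + 971.589 mg + 1.3085 mg + 85.36 mg = 1186.8575 mg.
Addition/subtraction keeps the fewest decimal places: 128.6 → 1 decimal place, 971.589 → 3 decimal places, 1.3085 → 4 decimal places, 85.36 → 2 decimal places; limit is 1.
Rounded to 1 decimal place: 1186.9 mg.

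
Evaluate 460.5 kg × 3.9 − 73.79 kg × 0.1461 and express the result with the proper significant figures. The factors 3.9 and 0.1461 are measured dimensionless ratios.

460.5 × 3.9 = 1795.95 → 1.8 × 10^3 kg (2 s.f., last digit at the 10^2 place).
73.79 × 0.1461 = 10.780719 → 10.78 kg (4 s.f., last digit at the 10^-2 place).
Difference: 1785.169281 kg; keep the coarser place, 10^2.
Result: 1.8 × 10^3 kg.

1.8 × 10^3 kg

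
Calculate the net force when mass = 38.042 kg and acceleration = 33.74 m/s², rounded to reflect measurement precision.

1284 N

net force = 38.042 kg × 33.74 m/s² = 1283.53708 N.
38.042 has 5 significant figures; 33.74 has 4.
Division/multiplication keeps the fewest: 4 significant figures.
Rounded: 1284 N.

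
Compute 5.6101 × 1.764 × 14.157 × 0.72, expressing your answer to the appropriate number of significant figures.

5.6101 × 1.764 × 14.157 × 0.72 = 100.872529614…
Multiplication/division keeps the fewest significant figures: 5.6101 → 5 s.f., 1.764 → 4 s.f., 14.157 → 5 s.f., 0.72 → 2 s.f.; limit is 2.
Rounded to 2 significant figures: 1.0 × 10^2.

1.0 × 10^2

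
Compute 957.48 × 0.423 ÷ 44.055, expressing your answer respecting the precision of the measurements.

957.48 × 0.423 ÷ 44.055 = 9.19337282942…
Multiplication/division keeps the fewest significant figures: 957.48 → 5 s.f., 0.423 → 3 s.f., 44.055 → 5 s.f.; limit is 3.
Rounded to 3 significant figures: 9.19.

9.19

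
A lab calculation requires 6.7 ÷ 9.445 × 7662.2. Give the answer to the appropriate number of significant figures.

5.4 × 10^3

6.7 ÷ 9.445 × 7662.2 = 5435.33509794…
Multiplication/division keeps the fewest significant figures: 6.7 → 2 s.f., 9.445 → 4 s.f., 7662.2 → 5 s.f.; limit is 2.
Rounded to 2 significant figures: 5.4 × 10^3.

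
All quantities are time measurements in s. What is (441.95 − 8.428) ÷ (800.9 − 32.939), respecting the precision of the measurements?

0.5645

441.95 − 8.428 = 433.522, limited to 2 d.p. → 5 s.f.; 800.9 − 32.939 = 767.961, limited to 1 d.p. → 4 s.f.
Carrying full precision, 433.522 ÷ 767.961 = 0.564510437379…; keep min(5, 4) = 4 s.f.
Rounded to 4 significant figures: 0.5645.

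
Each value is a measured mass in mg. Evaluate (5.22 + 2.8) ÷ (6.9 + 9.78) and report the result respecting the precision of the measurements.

0.48

5.22 + 2.8 = 8.02, limited to 1 d.p. → 2 s.f.; 6.9 + 9.78 = 16.68, limited to 1 d.p. → 3 s.f.
Carrying full precision, 8.02 ÷ 16.68 = 0.480815347722…; keep min(2, 3) = 2 s.f.
Rounded to 2 significant figures: 0.48.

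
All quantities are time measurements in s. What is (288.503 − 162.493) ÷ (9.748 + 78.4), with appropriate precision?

1.43

288.503 − 162.493 = 126.010, limited to 3 d.p. → 6 s.f.; 9.748 + 78.4 = 88.148, limited to 1 d.p. → 3 s.f.
Carrying full precision, 126.010 ÷ 88.148 = 1.42952761265…; keep min(6, 3) = 3 s.f.
Rounded to 3 significant figures: 1.43.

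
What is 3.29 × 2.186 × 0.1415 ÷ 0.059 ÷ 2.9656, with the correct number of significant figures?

3.29 × 2.186 × 0.1415 ÷ 0.059 ÷ 2.9656 = 5.81618096547…
Multiplication/division keeps the fewest significant figures: 3.29 → 3 s.f., 2.186 → 4 s.f., 0.1415 → 4 s.f., 0.059 → 2 s.f., 2.9656 → 5 s.f.; limit is 2.
Rounded to 2 significant figures: 5.8.

5.8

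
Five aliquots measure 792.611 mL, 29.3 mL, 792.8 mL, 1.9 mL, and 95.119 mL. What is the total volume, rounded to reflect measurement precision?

792.611 mL + 29.3 mL + 792.8 mL + 1.9 mL + 95.119 mL = 1711.730 mL.
Addition/subtraction keeps the fewest decimal places: 792.611 → 3 decimal places, 29.3 → 1 decimal place, 792.8 → 1 decimal place, 1.9 → 1 decimal place, 95.119 → 3 decimal places; limit is 1.
Rounded to 1 decimal place: 1711.7 mL.

1711.7 mL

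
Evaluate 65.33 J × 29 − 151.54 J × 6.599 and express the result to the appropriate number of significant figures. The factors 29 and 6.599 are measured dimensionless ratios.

65.33 × 29 = 1894.57 → 1.9 × 10^3 J (2 s.f., last digit at the 10^2 place).
151.54 × 6.599 = 1000.01246 → 1000. J (4 s.f., last digit at the 10^0 place).
Difference: 894.55754 J; keep the coarser place, 10^2.
Result: 9 × 10^2 J.

9 × 10^2 J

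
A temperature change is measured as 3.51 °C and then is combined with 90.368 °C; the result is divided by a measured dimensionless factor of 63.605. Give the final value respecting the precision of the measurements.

1.476 °C

3.51 °C + 90.368 °C = 93.878 °C; the sum is limited to 2 decimal places (4 s.f.).
Carrying full precision, 93.878 ÷ 63.605 = 1.47595314834… °C; 63.605 has 5 s.f., so the result keeps min(4, 5) = 4 s.f.
Rounded to 4 significant figures: 1.476 °C.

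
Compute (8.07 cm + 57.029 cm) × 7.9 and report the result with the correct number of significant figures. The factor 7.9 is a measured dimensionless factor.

8.07 cm + 57.029 cm = 65.099 cm; the sum is limited to 2 decimal places (4 s.f.).
Carrying full precision, 65.099 × 7.9 = 514.2821 cm; 7.9 has 2 s.f., so the result keeps min(4, 2) = 2 s.f.
Rounded to 2 significant figures: 5.1 × 10² cm.

5.1 × 10² cm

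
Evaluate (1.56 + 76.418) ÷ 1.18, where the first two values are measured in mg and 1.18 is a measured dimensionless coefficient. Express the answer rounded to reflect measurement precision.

1.56 mg + 76.418 mg = 77.978 mg; the sum is limited to 2 decimal places (4 s.f.).
Carrying full precision, 77.978 ÷ 1.18 = 66.0830508475… mg; 1.18 has 3 s.f., so the result keeps min(4, 3) = 3 s.f.
Rounded to 3 significant figures: 66.1 mg.

66.1 mg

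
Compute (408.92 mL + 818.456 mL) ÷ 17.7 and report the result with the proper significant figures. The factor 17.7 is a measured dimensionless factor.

69.3 mL

408.92 mL + 818.456 mL = 1227.376 mL; the sum is limited to 2 decimal places (6 s.f.).
Carrying full precision, 1227.376 ÷ 17.7 = 69.3432768362… mL; 17.7 has 3 s.f., so the result keeps min(6, 3) = 3 s.f.
Rounded to 3 significant figures: 69.3 mL.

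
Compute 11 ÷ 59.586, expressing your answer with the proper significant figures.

0.18

11 ÷ 59.586 = 0.184607122478…
Multiplication/division keeps the fewest significant figures: 11 → 2 s.f., 59.586 → 5 s.f.; limit is 2.
Rounded to 2 significant figures: 0.18.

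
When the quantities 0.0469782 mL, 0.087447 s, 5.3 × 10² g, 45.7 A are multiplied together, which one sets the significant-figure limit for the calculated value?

0.0469782 mL → 6 s.f.; 0.087447 s → 5 s.f.; 5.3 × 10² g → 2 s.f.; 45.7 A → 3 s.f.
The fewest is 2 significant figures, from 5.3 × 10² g.

5.3 × 10² g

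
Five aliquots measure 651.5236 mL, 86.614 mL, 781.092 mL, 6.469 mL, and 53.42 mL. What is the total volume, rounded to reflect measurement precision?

651.5236 mL + 86.614 mL + 781.092 mL + 6.469 mL + 53.42 mL = 1579.1186 mL.
Addition/subtraction keeps the fewest decimal places: 651.5236 → 4 decimal places, 86.614 → 3 decimal places, 781.092 → 3 decimal places, 6.469 → 3 decimal places, 53.42 → 2 decimal places; limit is 2.
Rounded to 2 decimal places: 1579.12 mL.

1579.12 mL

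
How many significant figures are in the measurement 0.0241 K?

0.0241: leading zeros are not significant.

3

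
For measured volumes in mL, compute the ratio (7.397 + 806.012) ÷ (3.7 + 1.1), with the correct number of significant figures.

1.7 × 10²

7.397 + 806.012 = 813.409, limited to 3 d.p. → 6 s.f.; 3.7 + 1.1 = 4.8, limited to 1 d.p. → 2 s.f.
Carrying full precision, 813.409 ÷ 4.8 = 169.460208333…; keep min(6, 2) = 2 s.f.
Rounded to 2 significant figures: 1.7 × 10².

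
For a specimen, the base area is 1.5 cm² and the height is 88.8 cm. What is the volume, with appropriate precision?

volume = 1.5 cm² × 88.8 cm = 133.2 cm³.
1.5 has 2 significant figures; 88.8 has 3.
Division/multiplication keeps the fewest: 2 significant figures.
Rounded: 1.3 × 10^2 cm³.

1.3 × 10^2 cm³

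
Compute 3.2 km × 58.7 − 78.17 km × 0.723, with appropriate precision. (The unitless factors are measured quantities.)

1.3 × 10² km

3.2 × 58.7 = 187.84 → 1.9 × 10² km (2 s.f., last digit at the 10^1 place).
78.17 × 0.723 = 56.51691 → 56.5 km (3 s.f., last digit at the 10^-1 place).
Difference: 131.32309 km; keep the coarser place, 10^1.
Result: 1.3 × 10² km.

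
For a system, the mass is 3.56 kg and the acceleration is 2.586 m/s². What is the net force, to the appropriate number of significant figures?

9.21 N

net force = 3.56 kg × 2.586 m/s² = 9.20616 N.
3.56 has 3 significant figures; 2.586 has 4.
Division/multiplication keeps the fewest: 3 significant figures.
Rounded: 9.21 N.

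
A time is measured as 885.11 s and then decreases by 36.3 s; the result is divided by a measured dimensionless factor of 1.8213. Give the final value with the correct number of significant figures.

466.0 s

885.11 s − 36.3 s = 848.81 s; the difference is limited to 1 decimal place (4 s.f.).
Carrying full precision, 848.81 ÷ 1.8213 = 466.046230714… s; 1.8213 has 5 s.f., so the result keeps min(4, 5) = 4 s.f.
Rounded to 4 significant figures: 466.0 s.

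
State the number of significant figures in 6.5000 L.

6.5000: trailing zeros after a decimal point are significant.

5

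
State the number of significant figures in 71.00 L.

4

71.00: trailing zeros after a decimal point are significant.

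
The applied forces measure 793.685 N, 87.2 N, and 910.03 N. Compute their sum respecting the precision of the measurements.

793.685 N + 87.2 N + 910.03 N = 1790.915 N.
Addition/subtraction keeps the fewest decimal places: 793.685 → 3 decimal places, 87.2 → 1 decimal place, 910.03 → 2 decimal places; limit is 1.
Rounded to 1 decimal place: 1790.9 N.

1790.9 N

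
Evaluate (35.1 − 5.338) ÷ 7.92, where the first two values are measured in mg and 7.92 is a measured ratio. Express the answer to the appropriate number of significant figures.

3.76 mg

35.1 mg − 5.338 mg = 29.762 mg; the difference is limited to 1 decimal place (3 s.f.).
Carrying full precision, 29.762 ÷ 7.92 = 3.75782828283… mg; 7.92 has 3 s.f., so the result keeps min(3, 3) = 3 s.f.
Rounded to 3 significant figures: 3.76 mg.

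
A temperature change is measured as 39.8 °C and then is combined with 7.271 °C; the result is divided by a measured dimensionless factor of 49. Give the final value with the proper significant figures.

0.96 °C

39.8 °C + 7.271 °C = 47.071 °C; the sum is limited to 1 decimal place (3 s.f.).
Carrying full precision, 47.071 ÷ 49 = 0.960632653061… °C; 49 has 2 s.f., so the result keeps min(3, 2) = 2 s.f.
Rounded to 2 significant figures: 0.96 °C.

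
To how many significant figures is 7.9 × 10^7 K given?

2

7.9 × 10^7: in scientific notation every digit of the coefficient is significant.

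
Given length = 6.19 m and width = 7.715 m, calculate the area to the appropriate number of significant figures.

47.8 m²

area = 6.19 m × 7.715 m = 47.75585 m².
6.19 has 3 significant figures; 7.715 has 4.
Division/multiplication keeps the fewest: 3 significant figures.
Rounded: 47.8 m².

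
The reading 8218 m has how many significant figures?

8218: every digit is nonzero and significant.

4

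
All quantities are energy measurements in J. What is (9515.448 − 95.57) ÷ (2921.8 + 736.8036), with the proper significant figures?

2.5747

9515.448 − 95.57 = 9419.878, limited to 2 d.p. → 6 s.f.; 2921.8 + 736.8036 = 3658.6036, limited to 1 d.p. → 5 s.f.
Carrying full precision, 9419.878 ÷ 3658.6036 = 2.57471949134…; keep min(6, 5) = 5 s.f.
Rounded to 5 significant figures: 2.5747.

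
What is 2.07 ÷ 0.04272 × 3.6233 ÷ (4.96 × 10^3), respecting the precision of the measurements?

0.0354

2.07 ÷ 0.04272 × 3.6233 ÷ (4.96 × 10^3) = 0.0353966139226…
Multiplication/division keeps the fewest significant figures: 2.07 → 3 s.f., 0.04272 → 4 s.f., 3.6233 → 5 s.f., 4.96 × 10^3 → 3 s.f.; limit is 3.
Rounded to 3 significant figures: 0.0354.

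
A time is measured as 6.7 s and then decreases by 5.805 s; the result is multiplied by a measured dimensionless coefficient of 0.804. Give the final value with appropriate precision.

6.7 s − 5.805 s = 0.895 s; the difference is limited to 1 decimal place (1 s.f.).
Carrying full precision, 0.895 × 0.804 = 0.71958 s; 0.804 has 3 s.f., so the result keeps min(1, 3) = 1 s.f.
Rounded to 1 significant figure: 7 × 10^-1 s.

7 × 10^-1 s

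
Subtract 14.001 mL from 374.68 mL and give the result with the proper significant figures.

360.68 mL

374.68 mL − 14.001 mL = 360.679 mL.
Addition/subtraction keeps the fewest decimal places: 374.68 → 2 decimal places, 14.001 → 3 decimal places; limit is 2.
Rounded to 2 decimal places: 360.68 mL.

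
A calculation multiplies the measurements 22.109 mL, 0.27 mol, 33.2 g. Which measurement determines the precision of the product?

22.109 mL → 5 s.f.; 0.27 mol → 2 s.f.; 33.2 g → 3 s.f.
The fewest is 2 significant figures, from 0.27 mol.

0.27 mol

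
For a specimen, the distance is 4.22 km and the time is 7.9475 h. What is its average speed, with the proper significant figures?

average speed = 4.22 km ÷ 7.9475 h = 0.530984586348… km/h.
4.22 has 3 significant figures; 7.9475 has 5.
Division/multiplication keeps the fewest: 3 significant figures.
Rounded: 0.531 km/h.

0.531 km/h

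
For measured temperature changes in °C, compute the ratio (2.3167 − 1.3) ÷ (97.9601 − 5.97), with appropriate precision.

0.011

2.3167 − 1.3 = 1.0167, limited to 1 d.p. → 2 s.f.; 97.9601 − 5.97 = 91.9901, limited to 2 d.p. → 4 s.f.
Carrying full precision, 1.0167 ÷ 91.9901 = 0.0110522762776…; keep min(2, 4) = 2 s.f.
Rounded to 2 significant figures: 0.011.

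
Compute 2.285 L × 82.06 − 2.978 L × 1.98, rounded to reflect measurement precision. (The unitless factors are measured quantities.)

181.6 L

2.285 × 82.06 = 187.5071 → 187.5 L (4 s.f., last digit at the 10^-1 place).
2.978 × 1.98 = 5.89644 → 5.90 L (3 s.f., last digit at the 10^-2 place).
Difference: 181.61066 L; keep the coarser place, 10^-1.
Result: 181.6 L.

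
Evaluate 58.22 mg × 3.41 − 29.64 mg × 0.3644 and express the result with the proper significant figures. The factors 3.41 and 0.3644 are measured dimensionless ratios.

188 mg

58.22 × 3.41 = 198.5302 → 1.99 × 10^2 mg (3 s.f., last digit at the 10^0 place).
29.64 × 0.3644 = 10.800816 → 10.80 mg (4 s.f., last digit at the 10^-2 place).
Difference: 187.729384 mg; keep the coarser place, 10^0.
Result: 188 mg.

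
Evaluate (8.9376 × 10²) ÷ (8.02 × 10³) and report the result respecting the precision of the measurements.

(8.9376 × 10²) ÷ (8.02 × 10³) = 0.111441396509…
Multiplication/division keeps the fewest significant figures: 8.9376 × 10² → 5 s.f., 8.02 × 10³ → 3 s.f.; limit is 3.
Rounded to 3 significant figures: 0.111.

0.111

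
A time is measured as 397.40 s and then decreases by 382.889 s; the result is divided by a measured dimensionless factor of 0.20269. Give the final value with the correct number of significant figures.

397.40 s − 382.889 s = 14.511 s; the difference is limited to 2 decimal places (4 s.f.).
Carrying full precision, 14.511 ÷ 0.20269 = 71.5920864374… s; 0.20269 has 5 s.f., so the result keeps min(4, 5) = 4 s.f.
Rounded to 4 significant figures: 71.59 s.

71.59 s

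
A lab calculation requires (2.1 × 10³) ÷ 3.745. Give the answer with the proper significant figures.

(2.1 × 10³) ÷ 3.745 = 560.747663551…
Multiplication/division keeps the fewest significant figures: 2.1 × 10³ → 2 s.f., 3.745 → 4 s.f.; limit is 2.
Rounded to 2 significant figures: 5.6 × 10².

5.6 × 10²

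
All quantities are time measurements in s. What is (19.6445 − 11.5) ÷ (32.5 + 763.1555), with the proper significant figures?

19.6445 − 11.5 = 8.1445, limited to 1 d.p. → 2 s.f.; 32.5 + 763.1555 = 795.6555, limited to 1 d.p. → 4 s.f.
Carrying full precision, 8.1445 ÷ 795.6555 = 0.0102362140399…; keep min(2, 4) = 2 s.f.
Rounded to 2 significant figures: 0.010.

0.010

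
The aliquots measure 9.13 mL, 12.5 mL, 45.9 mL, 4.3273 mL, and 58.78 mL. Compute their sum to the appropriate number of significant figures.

9.13 mL + 12.5 mL + 45.9 mL + 4.3273 mL + 58.78 mL = 130.6373 mL.
Addition/subtraction keeps the fewest decimal places: 9.13 → 2 decimal places, 12.5 → 1 decimal place, 45.9 → 1 decimal place, 4.3273 → 4 decimal places, 58.78 → 2 decimal places; limit is 1.
Rounded to 1 decimal place: 130.6 mL.

130.6 mL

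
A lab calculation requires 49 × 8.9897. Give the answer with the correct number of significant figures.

49 × 8.9897 = 440.4953
Multiplication/division keeps the fewest significant figures: 49 → 2 s.f., 8.9897 → 5 s.f.; limit is 2.
Rounded to 2 significant figures: 4.4 × 10².

4.4 × 10²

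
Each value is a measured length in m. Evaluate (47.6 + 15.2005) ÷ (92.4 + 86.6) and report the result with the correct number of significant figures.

47.6 + 15.2005 = 62.8005, limited to 1 d.p. → 3 s.f.; 92.4 + 86.6 = 179.0, limited to 1 d.p. → 4 s.f.
Carrying full precision, 62.8005 ÷ 179.0 = 0.350840782123…; keep min(3, 4) = 3 s.f.
Rounded to 3 significant figures: 0.351.

0.351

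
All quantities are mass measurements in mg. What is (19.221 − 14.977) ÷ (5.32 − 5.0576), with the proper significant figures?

16

19.221 − 14.977 = 4.244, limited to 3 d.p. → 4 s.f.; 5.32 − 5.0576 = 0.2624, limited to 2 d.p. → 2 s.f.
Carrying full precision, 4.244 ÷ 0.2624 = 16.1737804878…; keep min(4, 2) = 2 s.f.
Rounded to 2 significant figures: 16.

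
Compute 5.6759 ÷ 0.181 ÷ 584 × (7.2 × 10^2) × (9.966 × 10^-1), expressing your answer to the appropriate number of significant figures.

39

5.6759 ÷ 0.181 ÷ 584 × (7.2 × 10^2) × (9.966 × 10^-1) = 38.5297944903…
Multiplication/division keeps the fewest significant figures: 5.6759 → 5 s.f., 0.181 → 3 s.f., 584 → 3 s.f., 7.2 × 10^2 → 2 s.f., 9.966 × 10^-1 → 4 s.f.; limit is 2.
Rounded to 2 significant figures: 39.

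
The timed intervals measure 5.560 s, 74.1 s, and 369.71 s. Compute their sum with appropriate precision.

5.560 s + 74.1 s + 369.71 s = 449.370 s.
Addition/subtraction keeps the fewest decimal places: 5.560 → 3 decimal places, 74.1 → 1 decimal place, 369.71 → 2 decimal places; limit is 1.
Rounded to 1 decimal place: 449.4 s.

449.4 s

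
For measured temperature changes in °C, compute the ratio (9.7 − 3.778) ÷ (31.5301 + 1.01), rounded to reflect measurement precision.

9.7 − 3.778 = 5.922, limited to 1 d.p. → 2 s.f.; 31.5301 + 1.01 = 32.5401, limited to 2 d.p. → 4 s.f.
Carrying full precision, 5.922 ÷ 32.5401 = 0.181990835922…; keep min(2, 4) = 2 s.f.
Rounded to 2 significant figures: 0.18.

0.18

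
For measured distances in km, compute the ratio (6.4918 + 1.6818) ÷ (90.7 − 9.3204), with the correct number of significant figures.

0.100

6.4918 + 1.6818 = 8.1736, limited to 4 d.p. → 5 s.f.; 90.7 − 9.3204 = 81.3796, limited to 1 d.p. → 3 s.f.
Carrying full precision, 8.1736 ÷ 81.3796 = 0.100437947594…; keep min(5, 3) = 3 s.f.
Rounded to 3 significant figures: 0.100.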